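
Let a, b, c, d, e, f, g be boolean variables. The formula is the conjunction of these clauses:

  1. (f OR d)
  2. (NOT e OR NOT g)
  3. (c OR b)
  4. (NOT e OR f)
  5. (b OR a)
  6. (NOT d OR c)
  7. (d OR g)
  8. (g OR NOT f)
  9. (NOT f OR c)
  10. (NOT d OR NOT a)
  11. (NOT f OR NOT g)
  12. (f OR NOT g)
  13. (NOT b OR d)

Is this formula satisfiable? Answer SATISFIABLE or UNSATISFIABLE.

SATISFIABLE

Pure literal: c appears only positively; assign c = True.
e occurs only negated in the remaining clauses — set e = False.
Set a = False and propagate.
  then b is forced to True.
  then d is forced to True.
Branch on f: take f = False.
  then g is forced to False.
Every clause has at least one true literal under this assignment.
So a=0  b=1  c=1  d=1  e=0  f=0  g=0 is a satisfying assignment.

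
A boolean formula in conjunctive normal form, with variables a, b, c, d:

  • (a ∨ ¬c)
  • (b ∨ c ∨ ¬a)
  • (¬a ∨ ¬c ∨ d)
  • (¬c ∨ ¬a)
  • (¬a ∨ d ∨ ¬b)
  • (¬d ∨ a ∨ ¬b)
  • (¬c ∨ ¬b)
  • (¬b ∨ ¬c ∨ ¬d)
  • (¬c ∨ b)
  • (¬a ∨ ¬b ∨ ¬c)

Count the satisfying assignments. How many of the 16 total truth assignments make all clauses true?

4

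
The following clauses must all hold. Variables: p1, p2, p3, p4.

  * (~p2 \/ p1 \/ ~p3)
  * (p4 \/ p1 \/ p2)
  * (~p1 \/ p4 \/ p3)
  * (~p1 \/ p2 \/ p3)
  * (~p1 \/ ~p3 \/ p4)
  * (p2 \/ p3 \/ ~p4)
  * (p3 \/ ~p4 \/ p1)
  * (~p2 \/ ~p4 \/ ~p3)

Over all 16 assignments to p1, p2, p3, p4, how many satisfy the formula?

4

The models are:
  p1=0 p2=0 p3=1 p4=1
  p1=0 p2=1 p3=0 p4=0
  p1=1 p2=0 p3=1 p4=1
  p1=1 p2=1 p3=0 p4=1
That's 4 in total.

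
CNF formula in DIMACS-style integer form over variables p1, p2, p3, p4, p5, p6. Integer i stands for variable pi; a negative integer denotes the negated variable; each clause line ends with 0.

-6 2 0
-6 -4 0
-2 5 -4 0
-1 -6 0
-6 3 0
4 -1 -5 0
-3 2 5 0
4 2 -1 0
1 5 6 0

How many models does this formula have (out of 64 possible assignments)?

17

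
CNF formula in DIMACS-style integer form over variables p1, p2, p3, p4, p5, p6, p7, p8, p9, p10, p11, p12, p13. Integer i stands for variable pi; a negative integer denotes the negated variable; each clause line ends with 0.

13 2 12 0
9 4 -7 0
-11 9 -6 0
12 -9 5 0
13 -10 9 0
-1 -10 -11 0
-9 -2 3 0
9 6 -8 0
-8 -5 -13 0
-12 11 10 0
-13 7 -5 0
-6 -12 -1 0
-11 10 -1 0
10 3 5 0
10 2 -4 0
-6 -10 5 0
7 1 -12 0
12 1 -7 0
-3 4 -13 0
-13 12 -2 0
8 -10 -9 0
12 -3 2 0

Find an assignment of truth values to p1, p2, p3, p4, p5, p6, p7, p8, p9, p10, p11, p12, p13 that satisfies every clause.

Branch on p1: take p1 = False.
Try p2 = True.
Try p3 = True.
The remaining clauses are satisfied by p4 = False, p5 = True, p6 = True, p7 = True, p8 = False, p9 = True, p10 = False, p11 = True, p12 = True, p13 = False.

p1=False, p2=True, p3=True, p4=False, p5=True, p6=True, p7=True, p8=False, p9=True, p10=False, p11=True, p12=True, p13=False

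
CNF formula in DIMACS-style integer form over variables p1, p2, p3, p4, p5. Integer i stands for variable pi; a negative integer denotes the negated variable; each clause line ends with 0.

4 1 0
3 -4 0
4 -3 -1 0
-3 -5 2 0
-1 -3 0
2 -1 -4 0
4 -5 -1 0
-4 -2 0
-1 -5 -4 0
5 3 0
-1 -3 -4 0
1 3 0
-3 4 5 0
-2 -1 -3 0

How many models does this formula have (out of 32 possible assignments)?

1

Satisfying assignments:
  p1=F p2=F p3=T p4=T p5=F
Count: 1.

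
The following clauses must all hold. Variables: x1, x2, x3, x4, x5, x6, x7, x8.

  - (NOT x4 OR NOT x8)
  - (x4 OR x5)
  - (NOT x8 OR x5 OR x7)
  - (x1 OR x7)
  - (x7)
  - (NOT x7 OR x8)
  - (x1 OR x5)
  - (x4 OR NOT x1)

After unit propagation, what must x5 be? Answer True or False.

True

(x7) stands alone — x7 = True.
(NOT x7 OR x8): since x7 = True, the clause reduces to (x8). x8 = True.
(NOT x4 OR NOT x8) with x8 = True leaves only NOT x4, so x4 = False.
(x4 OR x5): since x4 = False, the clause reduces to (x5). x5 = True.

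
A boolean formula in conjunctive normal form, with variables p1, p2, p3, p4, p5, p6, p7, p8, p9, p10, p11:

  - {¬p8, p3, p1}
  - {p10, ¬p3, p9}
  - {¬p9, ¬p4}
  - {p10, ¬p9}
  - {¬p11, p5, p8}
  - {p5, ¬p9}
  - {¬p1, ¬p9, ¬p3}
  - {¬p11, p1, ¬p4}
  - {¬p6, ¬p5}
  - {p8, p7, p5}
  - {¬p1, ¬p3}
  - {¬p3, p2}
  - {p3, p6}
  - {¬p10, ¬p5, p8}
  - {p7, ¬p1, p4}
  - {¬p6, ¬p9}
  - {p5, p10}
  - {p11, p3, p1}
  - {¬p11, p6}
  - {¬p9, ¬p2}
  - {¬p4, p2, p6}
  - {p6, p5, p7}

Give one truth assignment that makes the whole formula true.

Pure literal: p7 appears only positively; assign p7 = True.
Branch on p1: take p1 = True.
  then p3 is forced to False.
  then p6 is forced to True.
  then p5 is forced to False.
  then p9 is forced to False.
  then p10 is forced to True.
Try p8 = False.
  then p11 is forced to False.
p2, p4 are now unconstrained; take p2 = True, p4 = True.

p1 = 1, p2 = 1, p3 = 0, p4 = 1, p5 = 0, p6 = 1, p7 = 1, p8 = 0, p9 = 0, p10 = 1, p11 = 0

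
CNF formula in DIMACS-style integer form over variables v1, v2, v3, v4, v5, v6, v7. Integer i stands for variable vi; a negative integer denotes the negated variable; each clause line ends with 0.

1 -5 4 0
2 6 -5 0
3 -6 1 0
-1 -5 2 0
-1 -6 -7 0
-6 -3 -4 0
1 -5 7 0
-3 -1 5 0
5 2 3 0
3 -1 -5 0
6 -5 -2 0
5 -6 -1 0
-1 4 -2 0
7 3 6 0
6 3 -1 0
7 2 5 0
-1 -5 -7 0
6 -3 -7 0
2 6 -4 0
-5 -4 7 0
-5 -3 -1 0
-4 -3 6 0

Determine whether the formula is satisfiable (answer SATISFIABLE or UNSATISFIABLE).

Set v1 = False and propagate.
The remaining clauses are satisfied by v2 = True, v3 = True, v4 = False, v5 = False, v6 = False, v7 = False.
So v1=False, v2=True, v3=True, v4=False, v5=False, v6=False, v7=False is a satisfying assignment.

SATISFIABLE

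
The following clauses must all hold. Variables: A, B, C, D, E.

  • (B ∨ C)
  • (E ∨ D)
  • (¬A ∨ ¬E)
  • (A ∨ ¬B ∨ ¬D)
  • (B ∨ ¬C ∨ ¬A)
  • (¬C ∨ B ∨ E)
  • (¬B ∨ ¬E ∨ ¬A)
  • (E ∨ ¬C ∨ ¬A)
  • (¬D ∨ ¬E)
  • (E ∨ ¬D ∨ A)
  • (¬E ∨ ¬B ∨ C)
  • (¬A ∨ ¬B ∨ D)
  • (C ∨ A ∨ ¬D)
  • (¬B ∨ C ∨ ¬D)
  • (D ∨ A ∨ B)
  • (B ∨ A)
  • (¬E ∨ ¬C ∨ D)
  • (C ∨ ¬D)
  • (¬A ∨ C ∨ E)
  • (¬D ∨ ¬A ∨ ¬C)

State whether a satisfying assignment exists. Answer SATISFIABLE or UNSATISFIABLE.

UNSATISFIABLE

A = True:
  propagation gives E=False, D=True, C=False; an empty clause results — contradiction.
A = False:
  propagation gives B=True, D=False, E=True, C=True; an empty clause results — contradiction.
Every branch closes, so no satisfying assignment exists.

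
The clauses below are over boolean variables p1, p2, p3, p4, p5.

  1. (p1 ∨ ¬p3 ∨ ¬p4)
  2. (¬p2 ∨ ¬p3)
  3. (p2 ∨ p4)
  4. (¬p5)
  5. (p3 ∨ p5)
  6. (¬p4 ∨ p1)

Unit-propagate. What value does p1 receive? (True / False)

(¬p5) stands alone — p5 = False.
(p5 ∨ p3) with p5 = False leaves only p3, so p3 = True.
From (¬p3 ∨ ¬p2) and p3 = True: p2 = False.
In (p4 ∨ p2), p2 is now false; p4 must hold, so p4 = True.
From (¬p3 ∨ ¬p4 ∨ p1) and p4 = True, p3 = True: p1 = True.

True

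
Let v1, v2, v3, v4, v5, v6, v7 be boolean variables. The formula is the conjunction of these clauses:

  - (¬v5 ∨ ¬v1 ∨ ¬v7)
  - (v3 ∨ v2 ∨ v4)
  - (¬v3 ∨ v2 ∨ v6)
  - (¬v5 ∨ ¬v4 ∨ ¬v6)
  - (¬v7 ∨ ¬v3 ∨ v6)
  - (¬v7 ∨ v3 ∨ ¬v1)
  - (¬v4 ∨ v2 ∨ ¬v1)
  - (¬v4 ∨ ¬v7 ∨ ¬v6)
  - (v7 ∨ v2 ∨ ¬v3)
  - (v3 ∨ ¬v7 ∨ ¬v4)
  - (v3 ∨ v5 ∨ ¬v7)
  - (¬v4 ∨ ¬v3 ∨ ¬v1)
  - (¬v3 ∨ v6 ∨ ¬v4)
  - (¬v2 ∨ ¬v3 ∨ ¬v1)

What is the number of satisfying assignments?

29

Case analysis on v3 and v4:
  v3=1, v4=1: remaining (v1,v2,v5,v6,v7) ∈ {(0,1,0,1,0)} — 1.
  v3=1, v4=0: 9 of the 32 assignments to (v1,v2,v5,v6,v7) work.
  v3=0, v4=1: 9 of the 32 assignments to (v1,v2,v5,v6,v7) work.
  v3=0, v4=0: v6 free; 5 ways for (v1,v2,v5,v7) × 2^1 = 10.
Total: 1 + 9 + 9 + 10 = 29.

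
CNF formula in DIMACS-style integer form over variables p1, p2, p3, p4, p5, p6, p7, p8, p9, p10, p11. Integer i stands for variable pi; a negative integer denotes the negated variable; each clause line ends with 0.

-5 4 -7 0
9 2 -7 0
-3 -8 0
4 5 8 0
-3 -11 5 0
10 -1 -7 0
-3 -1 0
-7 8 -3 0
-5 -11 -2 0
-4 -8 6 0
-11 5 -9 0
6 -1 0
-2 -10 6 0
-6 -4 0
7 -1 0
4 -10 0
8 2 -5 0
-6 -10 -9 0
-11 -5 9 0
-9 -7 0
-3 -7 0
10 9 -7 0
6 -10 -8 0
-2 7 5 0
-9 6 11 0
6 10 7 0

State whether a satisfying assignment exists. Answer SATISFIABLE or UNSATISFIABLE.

SATISFIABLE

p1 occurs only negated in the remaining clauses — set p1 = False.
p3 occurs only negated in the remaining clauses — set p3 = False.
Try p2 = False.
For the remaining variables, p4 = False, p5 = False, p6 = True, p7 = False, p8 = True, p9 = False, p10 = False, p11 = True works.
Every clause has at least one true literal under this assignment.
So p1 = 0, p2 = 0, p3 = 0, p4 = 0, p5 = 0, p6 = 1, p7 = 0, p8 = 1, p9 = 0, p10 = 0, p11 = 1 is a satisfying assignment.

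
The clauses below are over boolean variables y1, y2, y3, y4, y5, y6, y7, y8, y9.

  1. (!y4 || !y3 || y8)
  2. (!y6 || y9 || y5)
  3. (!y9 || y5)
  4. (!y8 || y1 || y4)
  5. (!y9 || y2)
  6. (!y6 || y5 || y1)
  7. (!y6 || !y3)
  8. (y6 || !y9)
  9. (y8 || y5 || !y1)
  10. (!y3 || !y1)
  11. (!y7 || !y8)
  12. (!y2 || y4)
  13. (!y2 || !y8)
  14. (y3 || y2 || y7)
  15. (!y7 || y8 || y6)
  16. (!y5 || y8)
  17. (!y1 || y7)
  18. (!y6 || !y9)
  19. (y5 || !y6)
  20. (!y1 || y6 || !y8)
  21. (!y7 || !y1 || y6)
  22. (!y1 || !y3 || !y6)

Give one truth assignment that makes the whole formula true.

y1=0, y2=1, y3=0, y4=1, y5=0, y6=0, y7=0, y8=0, y9=0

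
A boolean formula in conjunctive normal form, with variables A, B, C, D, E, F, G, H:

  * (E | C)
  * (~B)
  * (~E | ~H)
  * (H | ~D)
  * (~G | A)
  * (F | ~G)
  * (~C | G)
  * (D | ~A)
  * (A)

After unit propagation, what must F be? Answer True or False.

(~B) is a unit clause: B = False.
(A) is a unit clause: A = True.
In (D | ~A), ~A is now false; D must hold, so D = True.
In (~D | H), ~D is now false; H must hold, so H = True.
(~H | ~E): since H = True, the clause reduces to (~E). E = False.
(E | C) with E = False leaves only C, so C = True.
(G | ~C): since C = True, the clause reduces to (G). G = True.
(~G | F) with G = True leaves only F, so F = True.

True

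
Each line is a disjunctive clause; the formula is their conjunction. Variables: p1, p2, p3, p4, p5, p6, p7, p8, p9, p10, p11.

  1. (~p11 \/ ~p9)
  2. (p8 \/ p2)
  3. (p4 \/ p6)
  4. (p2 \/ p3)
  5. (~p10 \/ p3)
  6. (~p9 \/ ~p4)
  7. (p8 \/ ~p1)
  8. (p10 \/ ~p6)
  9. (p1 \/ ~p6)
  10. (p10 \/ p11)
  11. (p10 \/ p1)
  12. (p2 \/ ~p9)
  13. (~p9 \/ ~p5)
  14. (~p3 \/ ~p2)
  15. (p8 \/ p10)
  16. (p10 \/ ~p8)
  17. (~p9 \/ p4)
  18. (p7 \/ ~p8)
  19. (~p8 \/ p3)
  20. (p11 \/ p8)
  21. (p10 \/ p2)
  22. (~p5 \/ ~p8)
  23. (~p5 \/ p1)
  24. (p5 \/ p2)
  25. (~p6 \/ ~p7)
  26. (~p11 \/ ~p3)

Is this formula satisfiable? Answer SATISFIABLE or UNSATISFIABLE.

p8 = True:
  propagation gives p10=True, p3=True, p2=False, p9=False; an empty clause results — contradiction.
p8 = False:
  propagation gives p2=True, p1=False, p6=False, p4=True; an empty clause results — contradiction.
Every branch closes, so no satisfying assignment exists.

UNSATISFIABLE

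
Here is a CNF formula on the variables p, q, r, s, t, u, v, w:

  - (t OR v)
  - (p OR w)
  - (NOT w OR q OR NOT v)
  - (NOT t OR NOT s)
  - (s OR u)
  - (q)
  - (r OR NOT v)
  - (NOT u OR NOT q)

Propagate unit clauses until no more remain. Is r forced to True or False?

True

(q) stands alone — q = True.
(NOT u OR NOT q): since q = True, the clause reduces to (NOT u). u = False.
From (s OR u) and u = False: s = True.
(NOT s OR NOT t): since s = True, the clause reduces to (NOT t). t = False.
(v OR t) with t = False leaves only v, so v = True.
(r OR NOT v): since v = True, the clause reduces to (r). r = True.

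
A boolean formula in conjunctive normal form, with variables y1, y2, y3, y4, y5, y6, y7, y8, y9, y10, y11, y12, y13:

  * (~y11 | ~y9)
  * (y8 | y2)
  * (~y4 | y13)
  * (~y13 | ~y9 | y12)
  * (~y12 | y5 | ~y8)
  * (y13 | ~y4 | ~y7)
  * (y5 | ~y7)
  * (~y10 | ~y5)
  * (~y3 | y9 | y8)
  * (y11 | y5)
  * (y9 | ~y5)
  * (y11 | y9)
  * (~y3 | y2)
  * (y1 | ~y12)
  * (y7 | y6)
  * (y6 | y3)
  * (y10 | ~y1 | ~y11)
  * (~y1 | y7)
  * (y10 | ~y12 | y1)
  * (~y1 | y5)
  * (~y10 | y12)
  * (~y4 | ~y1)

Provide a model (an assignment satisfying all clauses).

Pure literal: y4 appears only negated; assign y4 = False.
y6 occurs only positively in the remaining clauses — set y6 = True.
Branch on y1: take y1 = True.
  then y7 is forced to True.
  then y5 is forced to True.
  then y10 is forced to False.
  then y9 is forced to True.
  then y11 is forced to False.
Branch on y2: take y2 = False.
  then y8 is forced to True.
  then y3 is forced to False.
For the remaining variables, y12 = True, y13 = True works.
Every clause has at least one true literal under this assignment.

y1=T, y2=F, y3=F, y4=F, y5=T, y6=T, y7=T, y8=T, y9=T, y10=F, y11=F, y12=T, y13=T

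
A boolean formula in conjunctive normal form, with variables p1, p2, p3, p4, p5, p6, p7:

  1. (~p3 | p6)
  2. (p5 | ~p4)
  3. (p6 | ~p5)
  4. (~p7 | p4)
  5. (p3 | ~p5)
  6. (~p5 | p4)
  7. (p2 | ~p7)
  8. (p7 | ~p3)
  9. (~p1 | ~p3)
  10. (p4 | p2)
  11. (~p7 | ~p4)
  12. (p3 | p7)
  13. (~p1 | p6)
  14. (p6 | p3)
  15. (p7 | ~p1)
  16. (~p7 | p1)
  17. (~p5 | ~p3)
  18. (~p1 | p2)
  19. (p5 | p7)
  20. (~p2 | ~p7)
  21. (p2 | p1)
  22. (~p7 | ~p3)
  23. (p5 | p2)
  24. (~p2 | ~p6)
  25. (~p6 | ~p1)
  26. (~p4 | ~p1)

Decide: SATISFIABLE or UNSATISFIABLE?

UNSATISFIABLE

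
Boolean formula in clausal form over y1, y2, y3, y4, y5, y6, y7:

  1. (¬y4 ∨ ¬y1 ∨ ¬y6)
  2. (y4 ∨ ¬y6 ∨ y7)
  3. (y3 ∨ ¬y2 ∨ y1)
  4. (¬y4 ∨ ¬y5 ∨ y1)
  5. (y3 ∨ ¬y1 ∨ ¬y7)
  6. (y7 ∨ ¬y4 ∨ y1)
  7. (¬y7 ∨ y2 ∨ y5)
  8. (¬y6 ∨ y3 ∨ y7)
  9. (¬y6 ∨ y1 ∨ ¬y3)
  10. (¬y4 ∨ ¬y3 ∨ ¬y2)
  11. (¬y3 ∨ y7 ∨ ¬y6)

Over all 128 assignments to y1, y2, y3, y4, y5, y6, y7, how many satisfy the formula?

32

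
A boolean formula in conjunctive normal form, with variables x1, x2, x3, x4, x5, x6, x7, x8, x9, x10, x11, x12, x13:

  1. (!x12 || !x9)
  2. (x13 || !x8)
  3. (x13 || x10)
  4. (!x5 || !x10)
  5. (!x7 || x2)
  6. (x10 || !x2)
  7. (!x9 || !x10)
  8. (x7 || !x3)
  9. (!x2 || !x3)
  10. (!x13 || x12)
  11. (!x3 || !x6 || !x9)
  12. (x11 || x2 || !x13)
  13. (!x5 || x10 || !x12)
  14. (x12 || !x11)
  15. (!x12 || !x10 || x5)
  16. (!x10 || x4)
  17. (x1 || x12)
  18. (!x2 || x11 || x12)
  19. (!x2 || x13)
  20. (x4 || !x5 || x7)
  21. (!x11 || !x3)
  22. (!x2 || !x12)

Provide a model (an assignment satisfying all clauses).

x1 = False  x2 = False  x3 = False  x4 = True  x5 = False  x6 = True  x7 = False  x8 = True  x9 = False  x10 = False  x11 = True  x12 = True  x13 = True

Pure literal: x3 appears only negated; assign x3 = False.
x4 occurs only positively in the remaining clauses — set x4 = True.
Branch on x1: take x1 = False.
  then x12 is forced to True.
  then x9 is forced to False.
  then x2 is forced to False.
  then x7 is forced to False.
Branch on x5: take x5 = False.
  then x10 is forced to False.
  then x13 is forced to True.
  then x11 is forced to True.
x6, x8 are now unconstrained; take x6 = True, x8 = True.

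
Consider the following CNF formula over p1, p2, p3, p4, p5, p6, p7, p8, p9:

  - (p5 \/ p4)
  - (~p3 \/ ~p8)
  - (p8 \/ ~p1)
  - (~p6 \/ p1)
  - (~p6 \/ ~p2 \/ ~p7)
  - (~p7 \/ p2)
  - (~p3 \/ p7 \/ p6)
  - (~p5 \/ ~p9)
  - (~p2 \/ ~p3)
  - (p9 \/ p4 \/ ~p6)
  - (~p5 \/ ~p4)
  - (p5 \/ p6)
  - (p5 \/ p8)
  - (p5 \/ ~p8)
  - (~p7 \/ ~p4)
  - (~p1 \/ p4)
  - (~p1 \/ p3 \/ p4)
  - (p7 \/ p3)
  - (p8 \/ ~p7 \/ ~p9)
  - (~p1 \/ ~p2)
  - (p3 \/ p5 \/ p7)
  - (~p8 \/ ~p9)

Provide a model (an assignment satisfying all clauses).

Try p1 = False.
  then p6 is forced to False.
  then p5 is forced to True.
  then p9 is forced to False.
  then p4 is forced to False.
The remaining clauses are satisfied by p2 = True, p3 = False, p7 = True, p8 = True.

p1 = F  p2 = T  p3 = F  p4 = F  p5 = T  p6 = F  p7 = T  p8 = T  p9 = F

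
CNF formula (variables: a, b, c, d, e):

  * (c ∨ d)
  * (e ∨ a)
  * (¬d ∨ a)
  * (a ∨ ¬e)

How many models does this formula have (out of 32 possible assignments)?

12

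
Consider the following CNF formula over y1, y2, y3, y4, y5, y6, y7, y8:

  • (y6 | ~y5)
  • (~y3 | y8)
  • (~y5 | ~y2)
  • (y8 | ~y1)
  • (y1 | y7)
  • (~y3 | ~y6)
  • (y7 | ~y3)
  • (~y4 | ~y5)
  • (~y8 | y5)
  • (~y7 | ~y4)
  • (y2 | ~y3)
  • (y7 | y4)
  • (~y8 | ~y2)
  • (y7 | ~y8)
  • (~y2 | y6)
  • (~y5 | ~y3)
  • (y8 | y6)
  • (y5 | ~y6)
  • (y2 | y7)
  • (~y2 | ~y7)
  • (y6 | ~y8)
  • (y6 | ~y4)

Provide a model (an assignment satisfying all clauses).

y1=True, y2=False, y3=False, y4=False, y5=True, y6=True, y7=True, y8=True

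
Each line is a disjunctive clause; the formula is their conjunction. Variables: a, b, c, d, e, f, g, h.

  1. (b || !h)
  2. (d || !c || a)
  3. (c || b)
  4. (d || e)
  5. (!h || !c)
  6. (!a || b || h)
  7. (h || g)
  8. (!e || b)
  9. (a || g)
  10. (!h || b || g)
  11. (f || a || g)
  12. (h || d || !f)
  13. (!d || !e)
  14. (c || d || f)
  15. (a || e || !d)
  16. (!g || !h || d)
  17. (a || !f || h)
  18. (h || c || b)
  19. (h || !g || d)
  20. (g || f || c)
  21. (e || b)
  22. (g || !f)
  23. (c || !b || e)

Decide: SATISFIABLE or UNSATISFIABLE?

Try a = True.
Try b = True.
For the remaining variables, c = True, d = True, e = False, f = True, g = True, h = False works.
So a=1, b=1, c=1, d=1, e=0, f=1, g=1, h=0 is a satisfying assignment.

SATISFIABLE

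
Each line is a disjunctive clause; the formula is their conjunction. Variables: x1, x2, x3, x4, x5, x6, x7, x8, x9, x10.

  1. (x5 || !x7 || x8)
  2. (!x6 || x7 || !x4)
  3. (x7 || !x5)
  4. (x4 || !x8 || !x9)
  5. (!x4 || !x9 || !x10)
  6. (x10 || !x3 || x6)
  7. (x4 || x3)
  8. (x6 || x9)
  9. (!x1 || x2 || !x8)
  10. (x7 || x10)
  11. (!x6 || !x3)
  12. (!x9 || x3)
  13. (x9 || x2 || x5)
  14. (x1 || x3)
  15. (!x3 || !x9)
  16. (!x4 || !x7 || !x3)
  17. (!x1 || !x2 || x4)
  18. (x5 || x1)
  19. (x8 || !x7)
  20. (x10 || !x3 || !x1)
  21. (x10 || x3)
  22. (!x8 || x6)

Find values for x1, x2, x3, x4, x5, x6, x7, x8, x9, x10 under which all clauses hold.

x1=True, x2=True, x3=False, x4=True, x5=False, x6=True, x7=True, x8=True, x9=False, x10=True

Try x1 = True.
Try x2 = True.
  then x4 is forced to True.
The remaining clauses are satisfied by x3 = False, x5 = False, x6 = True, x7 = True, x8 = True, x9 = False, x10 = True.
Every clause has at least one true literal under this assignment.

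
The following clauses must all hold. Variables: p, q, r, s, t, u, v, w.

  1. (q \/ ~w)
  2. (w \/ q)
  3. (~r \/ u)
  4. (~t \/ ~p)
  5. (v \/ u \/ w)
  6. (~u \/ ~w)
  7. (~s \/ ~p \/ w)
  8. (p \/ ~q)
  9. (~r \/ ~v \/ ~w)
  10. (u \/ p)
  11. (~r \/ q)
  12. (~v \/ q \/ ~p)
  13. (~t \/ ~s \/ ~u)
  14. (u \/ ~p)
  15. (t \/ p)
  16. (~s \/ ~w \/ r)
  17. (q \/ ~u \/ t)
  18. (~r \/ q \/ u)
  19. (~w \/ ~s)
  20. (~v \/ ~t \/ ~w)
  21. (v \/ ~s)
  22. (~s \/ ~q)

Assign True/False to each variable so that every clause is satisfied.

s occurs only negated in the remaining clauses — set s = False.
Branch on p: take p = True.
  then t is forced to False.
  then u is forced to True.
  then w is forced to False.
  then q is forced to True.
r, v are now unconstrained; take r = True, v = False.
Every clause has at least one true literal under this assignment.

p=T, q=T, r=T, s=F, t=F, u=T, v=F, w=F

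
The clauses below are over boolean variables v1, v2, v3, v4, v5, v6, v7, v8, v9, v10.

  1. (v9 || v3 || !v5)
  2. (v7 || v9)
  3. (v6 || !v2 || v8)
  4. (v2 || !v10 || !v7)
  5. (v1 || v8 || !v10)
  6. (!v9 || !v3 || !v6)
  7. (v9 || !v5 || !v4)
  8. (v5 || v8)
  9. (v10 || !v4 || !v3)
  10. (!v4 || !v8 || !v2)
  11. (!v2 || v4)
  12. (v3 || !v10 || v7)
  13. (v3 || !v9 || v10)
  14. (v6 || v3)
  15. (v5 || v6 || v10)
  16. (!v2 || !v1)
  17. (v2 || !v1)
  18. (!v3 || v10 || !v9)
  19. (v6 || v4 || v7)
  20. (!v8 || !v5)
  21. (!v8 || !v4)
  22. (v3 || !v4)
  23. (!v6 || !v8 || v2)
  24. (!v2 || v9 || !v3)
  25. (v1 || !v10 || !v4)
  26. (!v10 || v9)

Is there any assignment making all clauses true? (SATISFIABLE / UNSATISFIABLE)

Branch on v1: take v1 = False.
Set v2 = False and propagate.
Branch on v3: take v3 = True.
The remaining clauses are satisfied by v4 = False, v5 = True, v6 = False, v7 = True, v8 = False, v9 = False, v10 = False.
So v1=False  v2=False  v3=True  v4=False  v5=True  v6=False  v7=True  v8=False  v9=False  v10=False is a satisfying assignment.

SATISFIABLE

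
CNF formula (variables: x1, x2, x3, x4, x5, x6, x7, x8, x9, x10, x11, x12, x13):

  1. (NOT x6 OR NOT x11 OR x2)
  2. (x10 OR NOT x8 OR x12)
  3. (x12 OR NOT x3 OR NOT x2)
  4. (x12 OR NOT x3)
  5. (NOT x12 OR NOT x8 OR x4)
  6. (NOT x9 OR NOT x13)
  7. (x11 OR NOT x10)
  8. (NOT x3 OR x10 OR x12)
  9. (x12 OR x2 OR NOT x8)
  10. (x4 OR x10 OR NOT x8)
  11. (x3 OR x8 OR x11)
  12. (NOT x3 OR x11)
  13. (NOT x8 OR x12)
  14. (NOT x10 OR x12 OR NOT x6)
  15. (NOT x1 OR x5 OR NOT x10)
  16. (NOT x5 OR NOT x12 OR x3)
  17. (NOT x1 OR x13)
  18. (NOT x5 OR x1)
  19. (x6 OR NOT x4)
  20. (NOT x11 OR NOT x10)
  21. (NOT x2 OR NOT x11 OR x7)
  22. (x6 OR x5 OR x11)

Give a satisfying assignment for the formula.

x7 occurs only positively in the remaining clauses — set x7 = True.
x9 occurs only negated in the remaining clauses — set x9 = False.
Branch on x1: take x1 = True.
  then x13 is forced to True.
Branch on x2: take x2 = False.
Branch on x3: take x3 = False.
For the remaining variables, x4 = False, x5 = True, x6 = False, x8 = False, x10 = False, x11 = True, x12 = False works.

x1=True, x2=False, x3=False, x4=False, x5=True, x6=False, x7=True, x8=False, x9=False, x10=False, x11=True, x12=False, x13=True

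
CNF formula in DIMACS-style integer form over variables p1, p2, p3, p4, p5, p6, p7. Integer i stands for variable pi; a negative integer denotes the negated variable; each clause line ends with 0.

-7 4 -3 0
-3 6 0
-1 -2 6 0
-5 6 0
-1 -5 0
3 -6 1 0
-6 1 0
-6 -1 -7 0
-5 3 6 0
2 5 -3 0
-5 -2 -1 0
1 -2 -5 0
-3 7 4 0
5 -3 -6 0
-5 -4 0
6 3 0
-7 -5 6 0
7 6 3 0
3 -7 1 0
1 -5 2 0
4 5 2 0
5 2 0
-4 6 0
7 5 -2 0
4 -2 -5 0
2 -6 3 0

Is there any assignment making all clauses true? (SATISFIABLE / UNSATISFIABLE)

UNSATISFIABLE

p5 = True:
  propagation gives p6=True, p1=False; an empty clause results — contradiction.
p5 = False:
  p6 = True:
    propagation gives p1=True; an empty clause results — contradiction.
  p6 = False:
    propagation gives p3=False; an empty clause results — contradiction.
Every branch closes, so no satisfying assignment exists.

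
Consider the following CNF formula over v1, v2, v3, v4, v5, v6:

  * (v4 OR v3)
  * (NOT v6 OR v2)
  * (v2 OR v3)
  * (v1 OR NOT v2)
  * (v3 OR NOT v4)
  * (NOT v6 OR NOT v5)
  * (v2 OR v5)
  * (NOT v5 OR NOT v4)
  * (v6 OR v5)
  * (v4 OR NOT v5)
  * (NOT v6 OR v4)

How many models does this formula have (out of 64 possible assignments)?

1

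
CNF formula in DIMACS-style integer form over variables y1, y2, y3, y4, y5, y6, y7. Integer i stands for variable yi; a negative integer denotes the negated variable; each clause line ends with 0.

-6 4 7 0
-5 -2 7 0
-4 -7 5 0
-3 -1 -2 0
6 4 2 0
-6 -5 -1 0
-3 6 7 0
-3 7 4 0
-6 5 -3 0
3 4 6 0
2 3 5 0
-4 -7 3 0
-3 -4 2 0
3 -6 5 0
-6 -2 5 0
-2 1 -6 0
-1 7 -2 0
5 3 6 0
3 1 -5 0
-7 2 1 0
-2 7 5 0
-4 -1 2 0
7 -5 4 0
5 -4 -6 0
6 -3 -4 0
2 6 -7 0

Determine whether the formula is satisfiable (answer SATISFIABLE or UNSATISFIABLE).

SATISFIABLE

Set y1 = False and propagate.
For the remaining variables, y2 = True, y3 = True, y4 = False, y5 = False, y6 = False, y7 = True works.
Every clause has at least one true literal under this assignment.
So y1=False, y2=True, y3=True, y4=False, y5=False, y6=False, y7=True is a satisfying assignment.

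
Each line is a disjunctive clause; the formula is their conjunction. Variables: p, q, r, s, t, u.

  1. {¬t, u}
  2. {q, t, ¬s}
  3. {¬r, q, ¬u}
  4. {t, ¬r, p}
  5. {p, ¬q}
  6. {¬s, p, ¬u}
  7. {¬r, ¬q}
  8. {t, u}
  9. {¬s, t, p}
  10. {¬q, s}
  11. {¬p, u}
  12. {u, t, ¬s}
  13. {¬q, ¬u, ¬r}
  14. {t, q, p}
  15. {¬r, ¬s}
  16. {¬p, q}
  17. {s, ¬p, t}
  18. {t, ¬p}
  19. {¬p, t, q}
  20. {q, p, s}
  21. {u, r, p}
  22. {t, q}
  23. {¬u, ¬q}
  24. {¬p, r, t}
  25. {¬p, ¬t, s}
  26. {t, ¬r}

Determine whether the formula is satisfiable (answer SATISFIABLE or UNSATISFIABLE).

p = True:
  propagation gives u=True, q=True; an empty clause results — contradiction.
p = False:
  propagation gives q=False, t=True, u=True, r=False; an empty clause results — contradiction.
Every branch closes, so no satisfying assignment exists.

UNSATISFIABLE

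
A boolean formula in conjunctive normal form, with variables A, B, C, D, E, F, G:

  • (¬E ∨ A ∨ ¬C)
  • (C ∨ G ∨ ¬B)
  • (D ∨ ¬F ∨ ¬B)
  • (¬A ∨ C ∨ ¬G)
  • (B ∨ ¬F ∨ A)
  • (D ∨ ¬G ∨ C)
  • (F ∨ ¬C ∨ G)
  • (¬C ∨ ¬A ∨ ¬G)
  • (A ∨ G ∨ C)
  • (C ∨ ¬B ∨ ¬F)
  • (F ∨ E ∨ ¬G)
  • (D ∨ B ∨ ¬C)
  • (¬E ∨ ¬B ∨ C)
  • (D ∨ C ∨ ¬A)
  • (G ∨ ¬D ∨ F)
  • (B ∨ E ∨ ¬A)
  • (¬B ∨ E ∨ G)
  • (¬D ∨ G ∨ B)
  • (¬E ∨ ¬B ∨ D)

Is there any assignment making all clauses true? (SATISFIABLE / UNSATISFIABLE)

SATISFIABLE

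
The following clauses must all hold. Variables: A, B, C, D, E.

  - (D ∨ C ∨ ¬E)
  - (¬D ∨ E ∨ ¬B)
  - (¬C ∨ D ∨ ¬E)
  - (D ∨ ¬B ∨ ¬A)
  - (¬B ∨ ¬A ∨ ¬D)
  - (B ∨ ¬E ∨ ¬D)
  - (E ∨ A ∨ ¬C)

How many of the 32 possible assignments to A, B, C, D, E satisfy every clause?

9

Case analysis on D and E:
  D=1, E=1: remaining (A,B,C) ∈ {(0,1,0); (0,1,1)} — 2.
  D=1, E=0: remaining (A,B,C) ∈ {(0,0,0); (1,0,0); (1,0,1)} — 3.
  D=0, E=1: a clause becomes empty — 0.
  D=0, E=0: remaining (A,B,C) ∈ {(0,0,0); (0,1,0); (1,0,0); (1,0,1)} — 4.
Total: 2 + 3 + 0 + 4 = 9.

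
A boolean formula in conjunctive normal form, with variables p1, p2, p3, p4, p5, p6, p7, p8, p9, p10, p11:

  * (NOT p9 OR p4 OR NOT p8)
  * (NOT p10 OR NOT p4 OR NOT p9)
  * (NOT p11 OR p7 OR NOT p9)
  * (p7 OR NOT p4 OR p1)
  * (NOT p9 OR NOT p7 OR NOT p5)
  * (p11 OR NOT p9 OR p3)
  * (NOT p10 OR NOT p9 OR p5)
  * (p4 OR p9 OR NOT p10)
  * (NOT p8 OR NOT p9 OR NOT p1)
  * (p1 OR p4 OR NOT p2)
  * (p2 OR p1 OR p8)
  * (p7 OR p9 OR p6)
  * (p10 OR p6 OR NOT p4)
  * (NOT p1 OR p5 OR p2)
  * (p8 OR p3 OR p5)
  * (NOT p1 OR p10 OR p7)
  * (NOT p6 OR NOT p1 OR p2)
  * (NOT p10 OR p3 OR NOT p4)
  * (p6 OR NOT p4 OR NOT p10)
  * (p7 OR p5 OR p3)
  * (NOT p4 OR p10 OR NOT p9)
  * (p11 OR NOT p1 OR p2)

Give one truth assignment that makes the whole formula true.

Try p1 = False.
For the remaining variables, p2 = False, p3 = False, p4 = False, p5 = True, p6 = True, p7 = True, p8 = True, p9 = False, p10 = False, p11 = True works.

p1=False, p2=False, p3=False, p4=False, p5=True, p6=True, p7=True, p8=True, p9=False, p10=False, p11=True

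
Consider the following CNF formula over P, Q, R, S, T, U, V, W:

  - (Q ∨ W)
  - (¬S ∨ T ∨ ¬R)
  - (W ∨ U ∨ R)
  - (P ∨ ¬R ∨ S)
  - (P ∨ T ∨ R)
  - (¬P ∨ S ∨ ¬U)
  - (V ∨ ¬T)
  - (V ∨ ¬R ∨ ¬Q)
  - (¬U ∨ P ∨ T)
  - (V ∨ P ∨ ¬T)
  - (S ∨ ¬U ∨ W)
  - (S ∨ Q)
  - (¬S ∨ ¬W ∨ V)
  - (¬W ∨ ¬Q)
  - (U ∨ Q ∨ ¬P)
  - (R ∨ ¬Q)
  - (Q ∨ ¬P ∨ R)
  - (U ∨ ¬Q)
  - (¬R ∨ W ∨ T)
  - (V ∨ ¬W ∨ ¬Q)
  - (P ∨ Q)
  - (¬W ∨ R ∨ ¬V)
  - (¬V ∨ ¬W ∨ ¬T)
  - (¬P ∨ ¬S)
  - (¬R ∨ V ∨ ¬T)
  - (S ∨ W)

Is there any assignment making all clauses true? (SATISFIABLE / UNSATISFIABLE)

Branch on P: take P = False.
  then Q is forced to True.
  then W is forced to False.
  then R is forced to True.
  then S is forced to True.
  then T is forced to True.
  then V is forced to True.
  then U is forced to True.
So P=False, Q=True, R=True, S=True, T=True, U=True, V=True, W=False is a satisfying assignment.

SATISFIABLE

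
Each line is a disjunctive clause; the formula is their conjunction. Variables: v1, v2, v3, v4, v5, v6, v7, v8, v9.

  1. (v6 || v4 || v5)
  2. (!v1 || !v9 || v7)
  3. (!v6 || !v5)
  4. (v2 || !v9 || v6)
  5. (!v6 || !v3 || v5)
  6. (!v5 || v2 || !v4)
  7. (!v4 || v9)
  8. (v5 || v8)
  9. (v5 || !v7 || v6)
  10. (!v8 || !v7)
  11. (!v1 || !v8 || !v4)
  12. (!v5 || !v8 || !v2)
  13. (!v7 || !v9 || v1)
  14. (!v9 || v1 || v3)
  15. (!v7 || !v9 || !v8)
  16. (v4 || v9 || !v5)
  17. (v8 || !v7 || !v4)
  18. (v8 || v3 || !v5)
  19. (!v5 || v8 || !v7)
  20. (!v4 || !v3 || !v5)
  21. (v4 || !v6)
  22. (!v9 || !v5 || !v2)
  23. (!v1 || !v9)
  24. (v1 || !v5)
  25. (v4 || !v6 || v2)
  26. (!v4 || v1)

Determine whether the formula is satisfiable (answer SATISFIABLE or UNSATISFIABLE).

v5 = True:
  propagation gives v6=False, v1=True, v9=False, v4=False; an empty clause results — contradiction.
v5 = False:
  v4 = True:
    propagation gives v9=True, v1=False; an empty clause results — contradiction.
  v4 = False:
    propagation gives v6=True; an empty clause results — contradiction.
Every branch closes, so no satisfying assignment exists.

UNSATISFIABLE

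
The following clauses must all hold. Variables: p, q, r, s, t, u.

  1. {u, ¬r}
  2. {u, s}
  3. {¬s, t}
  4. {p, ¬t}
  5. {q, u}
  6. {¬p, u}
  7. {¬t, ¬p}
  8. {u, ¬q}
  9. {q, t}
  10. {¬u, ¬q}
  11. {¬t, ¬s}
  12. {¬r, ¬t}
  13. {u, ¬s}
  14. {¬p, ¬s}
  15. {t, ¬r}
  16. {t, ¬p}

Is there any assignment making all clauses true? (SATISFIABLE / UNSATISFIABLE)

UNSATISFIABLE

t = True:
  propagation gives p=True; an empty clause results — contradiction.
t = False:
  propagation gives s=False, u=True, q=True; an empty clause results — contradiction.
Every branch closes, so no satisfying assignment exists.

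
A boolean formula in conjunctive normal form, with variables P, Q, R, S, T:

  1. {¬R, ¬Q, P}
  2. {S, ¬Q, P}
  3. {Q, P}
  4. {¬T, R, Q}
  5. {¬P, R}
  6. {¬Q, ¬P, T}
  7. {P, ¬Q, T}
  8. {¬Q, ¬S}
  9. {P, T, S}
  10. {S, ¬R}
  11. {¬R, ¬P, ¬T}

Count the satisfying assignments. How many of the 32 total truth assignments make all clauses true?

The models are:
  P=T Q=F R=T S=T T=F
Count: 1.

1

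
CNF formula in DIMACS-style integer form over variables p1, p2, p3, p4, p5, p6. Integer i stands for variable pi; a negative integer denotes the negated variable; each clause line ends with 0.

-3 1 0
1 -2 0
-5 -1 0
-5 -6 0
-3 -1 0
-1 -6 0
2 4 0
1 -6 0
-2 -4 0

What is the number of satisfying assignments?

Satisfying assignments:
  p1=F p2=F p3=F p4=T p5=F p6=F
  p1=F p2=F p3=F p4=T p5=T p6=F
  p1=T p2=F p3=F p4=T p5=F p6=F
  p1=T p2=T p3=F p4=F p5=F p6=F
Count: 4.

4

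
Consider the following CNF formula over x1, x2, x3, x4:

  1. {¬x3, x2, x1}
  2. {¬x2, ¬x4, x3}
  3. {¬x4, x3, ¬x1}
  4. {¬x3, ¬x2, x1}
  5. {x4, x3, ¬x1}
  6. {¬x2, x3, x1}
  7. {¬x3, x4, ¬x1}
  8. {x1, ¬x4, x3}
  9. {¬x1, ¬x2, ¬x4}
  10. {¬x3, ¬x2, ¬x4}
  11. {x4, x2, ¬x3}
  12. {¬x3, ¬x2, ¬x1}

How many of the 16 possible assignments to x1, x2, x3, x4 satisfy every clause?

2

Satisfying assignments:
  x1=0 x2=0 x3=0 x4=0
  x1=1 x2=0 x3=1 x4=1
Count: 2.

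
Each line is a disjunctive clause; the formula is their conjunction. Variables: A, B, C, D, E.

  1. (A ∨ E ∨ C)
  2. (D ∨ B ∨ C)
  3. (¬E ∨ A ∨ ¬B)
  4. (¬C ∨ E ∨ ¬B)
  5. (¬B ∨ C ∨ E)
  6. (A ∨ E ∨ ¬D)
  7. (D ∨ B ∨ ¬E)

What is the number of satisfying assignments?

Case analysis on E and B:
  E=T, B=T: remaining (A,C,D) ∈ {(T,F,F); (T,F,T); (T,T,F); (T,T,T)} — 4.
  E=T, B=F: remaining (A,C,D) ∈ {(F,F,T); (F,T,T); (T,F,T); (T,T,T)} — 4.
  E=F, B=T: a clause becomes empty — 0.
  E=F, B=F: remaining (A,C,D) ∈ {(F,T,F); (T,F,T); (T,T,F); (T,T,T)} — 4.
Total: 4 + 4 + 0 + 4 = 12.

12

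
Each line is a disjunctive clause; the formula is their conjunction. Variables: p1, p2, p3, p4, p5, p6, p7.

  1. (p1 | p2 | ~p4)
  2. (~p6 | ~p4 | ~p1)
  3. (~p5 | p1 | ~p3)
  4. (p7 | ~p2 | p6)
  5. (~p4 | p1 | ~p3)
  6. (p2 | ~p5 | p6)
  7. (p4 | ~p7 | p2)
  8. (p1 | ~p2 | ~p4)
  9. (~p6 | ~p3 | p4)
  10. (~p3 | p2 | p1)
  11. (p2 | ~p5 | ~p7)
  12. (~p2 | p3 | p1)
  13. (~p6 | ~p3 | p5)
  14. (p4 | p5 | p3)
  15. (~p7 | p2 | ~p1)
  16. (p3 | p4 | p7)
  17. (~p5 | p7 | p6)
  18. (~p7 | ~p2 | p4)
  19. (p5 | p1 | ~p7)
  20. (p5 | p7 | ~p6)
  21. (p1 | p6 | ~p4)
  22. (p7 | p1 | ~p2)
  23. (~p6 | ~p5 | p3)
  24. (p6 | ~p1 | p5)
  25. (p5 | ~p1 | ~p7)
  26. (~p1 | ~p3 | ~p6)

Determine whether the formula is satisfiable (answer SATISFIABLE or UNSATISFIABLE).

SATISFIABLE

Branch on p1: take p1 = True.
For the remaining variables, p2 = True, p3 = True, p4 = True, p5 = True, p6 = False, p7 = True works.
So p1=T, p2=T, p3=T, p4=T, p5=T, p6=F, p7=T is a satisfying assignment.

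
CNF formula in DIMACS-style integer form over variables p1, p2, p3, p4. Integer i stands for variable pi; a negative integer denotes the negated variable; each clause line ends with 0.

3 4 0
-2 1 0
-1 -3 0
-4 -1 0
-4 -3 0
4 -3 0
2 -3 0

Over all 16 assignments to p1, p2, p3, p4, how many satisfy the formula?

1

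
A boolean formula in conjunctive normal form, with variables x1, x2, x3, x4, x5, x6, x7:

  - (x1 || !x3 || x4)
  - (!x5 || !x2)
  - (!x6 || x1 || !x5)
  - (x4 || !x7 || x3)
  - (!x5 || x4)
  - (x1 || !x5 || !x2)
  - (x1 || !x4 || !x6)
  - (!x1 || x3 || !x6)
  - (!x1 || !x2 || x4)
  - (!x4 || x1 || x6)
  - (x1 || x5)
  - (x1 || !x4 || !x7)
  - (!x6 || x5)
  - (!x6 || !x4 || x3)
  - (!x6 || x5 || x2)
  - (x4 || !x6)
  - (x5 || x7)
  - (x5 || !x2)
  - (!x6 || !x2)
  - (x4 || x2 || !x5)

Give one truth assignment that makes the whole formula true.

x1=1, x2=0, x3=0, x4=1, x5=0, x6=0, x7=1

Set x1 = True and propagate.
The remaining clauses are satisfied by x2 = False, x3 = False, x4 = True, x5 = False, x6 = False, x7 = True.
Every clause has at least one true literal under this assignment.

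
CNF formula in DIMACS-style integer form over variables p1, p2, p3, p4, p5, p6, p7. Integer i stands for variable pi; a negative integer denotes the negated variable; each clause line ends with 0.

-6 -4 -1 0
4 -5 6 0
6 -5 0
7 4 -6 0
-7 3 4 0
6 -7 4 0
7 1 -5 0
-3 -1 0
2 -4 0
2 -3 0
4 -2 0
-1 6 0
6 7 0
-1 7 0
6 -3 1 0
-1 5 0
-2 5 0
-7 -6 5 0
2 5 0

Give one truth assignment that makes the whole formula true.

p1=0, p2=1, p3=0, p4=1, p5=1, p6=1, p7=1

Check each clause:
  1. (¬p4 ∨ ¬p6 ∨ ¬p1) — ¬p1 is true.
  2. (p4 ∨ p6 ∨ ¬p5) — p4 is true.
  3. (¬p5 ∨ p6) — p6 is true.
  4. (p4 ∨ p7 ∨ ¬p6) — p4 is true.
  5. (¬p7 ∨ p3 ∨ p4) — p4 is true.
  6. (p6 ∨ ¬p7 ∨ p4) — p4 is true.
  7. (p1 ∨ p7 ∨ ¬p5) — p7 is true.
  8. (¬p1 ∨ ¬p3) — ¬p3 is true.
  9. (p2 ∨ ¬p4) — p2 is true.
  10. (¬p3 ∨ p2) — p2 is true.
  11. (¬p2 ∨ p4) — p4 is true.
  12. (p6 ∨ ¬p1) — p6 is true.
  13. (p7 ∨ p6) — p6 is true.
  14. (¬p1 ∨ p7) — ¬p1 is true.
  15. (¬p3 ∨ p1 ∨ p6) — ¬p3 is true.
  16. (p5 ∨ ¬p1) — p5 is true.
  17. (¬p2 ∨ p5) — p5 is true.
  18. (¬p6 ∨ p5 ∨ ¬p7) — p5 is true.
  19. (p5 ∨ p2) — p2 is true.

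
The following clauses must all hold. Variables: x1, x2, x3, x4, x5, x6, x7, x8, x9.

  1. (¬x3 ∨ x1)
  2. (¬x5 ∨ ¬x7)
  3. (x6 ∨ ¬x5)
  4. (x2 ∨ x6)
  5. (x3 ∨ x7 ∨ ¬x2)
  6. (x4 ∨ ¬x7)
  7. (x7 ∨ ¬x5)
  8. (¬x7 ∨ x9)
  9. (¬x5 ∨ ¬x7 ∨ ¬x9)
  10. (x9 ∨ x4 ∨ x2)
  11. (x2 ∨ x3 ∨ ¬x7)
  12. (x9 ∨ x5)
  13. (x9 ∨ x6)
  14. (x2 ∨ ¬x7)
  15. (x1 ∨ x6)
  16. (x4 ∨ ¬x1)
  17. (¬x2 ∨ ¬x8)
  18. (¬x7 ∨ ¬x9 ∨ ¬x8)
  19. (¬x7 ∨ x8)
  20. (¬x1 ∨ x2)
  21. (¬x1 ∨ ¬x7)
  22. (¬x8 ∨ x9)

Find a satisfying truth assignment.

x1=T, x2=T, x3=T, x4=T, x5=F, x6=F, x7=F, x8=F, x9=T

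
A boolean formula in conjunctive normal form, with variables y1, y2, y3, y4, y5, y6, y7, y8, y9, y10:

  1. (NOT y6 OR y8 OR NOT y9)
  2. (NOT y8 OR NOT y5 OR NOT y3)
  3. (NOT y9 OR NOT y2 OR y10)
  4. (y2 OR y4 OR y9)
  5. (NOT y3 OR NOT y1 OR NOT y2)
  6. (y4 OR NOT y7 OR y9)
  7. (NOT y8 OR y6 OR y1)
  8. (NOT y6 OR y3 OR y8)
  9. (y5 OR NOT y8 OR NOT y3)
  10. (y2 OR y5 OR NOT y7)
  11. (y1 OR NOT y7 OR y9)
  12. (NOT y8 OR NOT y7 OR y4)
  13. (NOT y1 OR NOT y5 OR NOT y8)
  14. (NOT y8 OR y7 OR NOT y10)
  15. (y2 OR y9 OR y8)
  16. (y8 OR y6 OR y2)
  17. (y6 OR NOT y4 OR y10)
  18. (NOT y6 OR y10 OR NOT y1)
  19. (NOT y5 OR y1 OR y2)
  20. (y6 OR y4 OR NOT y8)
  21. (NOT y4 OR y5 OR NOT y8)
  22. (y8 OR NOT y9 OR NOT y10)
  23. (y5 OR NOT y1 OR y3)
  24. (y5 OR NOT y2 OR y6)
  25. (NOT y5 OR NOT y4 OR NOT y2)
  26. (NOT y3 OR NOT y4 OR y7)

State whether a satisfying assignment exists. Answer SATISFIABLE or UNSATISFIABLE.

SATISFIABLE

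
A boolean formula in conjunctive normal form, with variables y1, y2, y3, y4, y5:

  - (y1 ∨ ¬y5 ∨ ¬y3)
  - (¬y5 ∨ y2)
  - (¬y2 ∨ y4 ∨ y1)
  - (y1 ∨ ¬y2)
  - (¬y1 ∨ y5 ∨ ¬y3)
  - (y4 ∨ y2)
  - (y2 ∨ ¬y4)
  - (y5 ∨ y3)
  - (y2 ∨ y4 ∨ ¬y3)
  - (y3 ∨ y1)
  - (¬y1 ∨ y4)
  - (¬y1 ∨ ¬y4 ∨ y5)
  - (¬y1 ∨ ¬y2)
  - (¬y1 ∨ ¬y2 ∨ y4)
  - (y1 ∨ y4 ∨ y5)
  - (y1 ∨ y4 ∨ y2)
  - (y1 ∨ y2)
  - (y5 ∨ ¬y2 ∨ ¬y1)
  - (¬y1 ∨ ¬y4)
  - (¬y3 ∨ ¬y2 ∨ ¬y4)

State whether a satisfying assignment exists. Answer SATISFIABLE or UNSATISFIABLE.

UNSATISFIABLE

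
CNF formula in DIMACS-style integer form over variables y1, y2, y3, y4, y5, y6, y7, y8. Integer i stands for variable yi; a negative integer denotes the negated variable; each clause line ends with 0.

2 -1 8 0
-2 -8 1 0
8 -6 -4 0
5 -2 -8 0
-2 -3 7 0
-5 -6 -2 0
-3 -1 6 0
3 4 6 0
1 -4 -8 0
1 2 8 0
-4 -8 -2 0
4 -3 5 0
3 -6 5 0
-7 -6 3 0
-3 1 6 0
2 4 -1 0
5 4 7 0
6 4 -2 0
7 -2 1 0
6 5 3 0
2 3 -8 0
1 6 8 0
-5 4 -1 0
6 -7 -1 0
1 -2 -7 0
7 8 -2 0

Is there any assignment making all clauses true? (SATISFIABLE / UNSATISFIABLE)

SATISFIABLE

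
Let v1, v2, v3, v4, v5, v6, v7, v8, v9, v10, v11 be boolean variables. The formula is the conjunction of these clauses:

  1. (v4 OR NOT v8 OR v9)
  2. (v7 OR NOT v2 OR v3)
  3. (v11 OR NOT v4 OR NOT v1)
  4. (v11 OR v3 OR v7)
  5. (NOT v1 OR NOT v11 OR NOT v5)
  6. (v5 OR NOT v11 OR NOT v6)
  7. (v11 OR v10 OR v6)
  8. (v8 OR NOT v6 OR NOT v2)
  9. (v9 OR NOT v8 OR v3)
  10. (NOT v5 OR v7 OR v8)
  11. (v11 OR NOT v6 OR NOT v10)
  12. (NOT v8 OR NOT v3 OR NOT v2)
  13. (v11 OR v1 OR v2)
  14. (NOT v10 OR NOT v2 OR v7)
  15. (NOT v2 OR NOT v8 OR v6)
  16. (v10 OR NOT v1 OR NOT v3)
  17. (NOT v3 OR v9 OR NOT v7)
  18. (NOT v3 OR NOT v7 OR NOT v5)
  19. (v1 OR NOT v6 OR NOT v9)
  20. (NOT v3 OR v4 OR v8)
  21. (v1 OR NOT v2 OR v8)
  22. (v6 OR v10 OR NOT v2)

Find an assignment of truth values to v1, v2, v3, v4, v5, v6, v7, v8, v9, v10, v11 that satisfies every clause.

Set v1 = False and propagate.
Set v2 = False and propagate.
  then v11 is forced to True.
For the remaining variables, v3 = True, v4 = False, v5 = False, v6 = False, v7 = True, v8 = True, v9 = True, v10 = False works.

v1 = F, v2 = F, v3 = T, v4 = F, v5 = F, v6 = F, v7 = T, v8 = T, v9 = T, v10 = F, v11 = T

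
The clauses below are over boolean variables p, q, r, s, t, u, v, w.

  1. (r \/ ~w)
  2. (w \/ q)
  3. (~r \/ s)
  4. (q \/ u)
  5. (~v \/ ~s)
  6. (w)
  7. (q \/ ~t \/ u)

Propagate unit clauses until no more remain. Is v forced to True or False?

Unit clause (w) sets w = True.
In (~w \/ r), ~w is now false; r must hold, so r = True.
In (~r \/ s), ~r is now false; s must hold, so s = True.
(~s \/ ~v) with s = True leaves only ~v, so v = False.

False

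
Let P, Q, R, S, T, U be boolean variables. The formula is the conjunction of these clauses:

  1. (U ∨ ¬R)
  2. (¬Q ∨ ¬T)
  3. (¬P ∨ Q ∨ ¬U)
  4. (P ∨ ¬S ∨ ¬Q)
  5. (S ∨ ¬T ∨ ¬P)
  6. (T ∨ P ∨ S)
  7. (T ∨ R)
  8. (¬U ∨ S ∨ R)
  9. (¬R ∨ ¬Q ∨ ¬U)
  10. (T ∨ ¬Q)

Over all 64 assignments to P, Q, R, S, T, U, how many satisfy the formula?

The models are:
  P=F Q=F R=F S=F T=T U=F
  P=F Q=F R=F S=T T=T U=F
  P=F Q=F R=F S=T T=T U=T
  P=F Q=F R=T S=F T=T U=T
  P=F Q=F R=T S=T T=F U=T
  P=F Q=F R=T S=T T=T U=T
  P=T Q=F R=F S=T T=T U=F
That's 7 in total.

7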